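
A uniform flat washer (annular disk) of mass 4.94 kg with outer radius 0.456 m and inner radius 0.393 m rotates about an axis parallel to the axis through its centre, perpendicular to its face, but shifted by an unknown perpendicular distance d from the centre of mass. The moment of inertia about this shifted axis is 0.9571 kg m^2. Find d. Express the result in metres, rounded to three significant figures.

About the centre-of-mass axis, I_cm = (1/2)M(R²+r²) = (1/2)(4.94)[(0.456)² + (0.393)²] = 0.89509 kg m^2.
Parallel axis theorem: I = I_cm + Md², so Md² = 0.9571 − 0.89509 = 0.062009 kg m^2.
d = √(0.062009 / 4.94) = 0.11204 m.

0.112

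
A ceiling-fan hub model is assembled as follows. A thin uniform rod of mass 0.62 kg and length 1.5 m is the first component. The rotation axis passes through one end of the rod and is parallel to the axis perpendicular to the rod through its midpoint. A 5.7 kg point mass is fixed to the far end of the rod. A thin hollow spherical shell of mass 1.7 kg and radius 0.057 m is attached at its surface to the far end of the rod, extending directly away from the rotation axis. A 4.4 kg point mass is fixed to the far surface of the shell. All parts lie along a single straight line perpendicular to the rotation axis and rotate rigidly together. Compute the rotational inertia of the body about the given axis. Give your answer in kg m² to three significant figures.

Thin rod: I_cm = (1/12)ML² = (1/12)(0.62)(1.5)² = 0.11625 kg m²; centre at d = 0.75 m, so I = I_cm + Md² gives I = 0.11625 + (0.62)(0.75)² = 0.465 kg m².
Point mass: I_cm = 0; centre at d = 0.75 + 0.75 = 1.5 m, so I = I_cm + Md² gives I = 0 + (5.7)(1.5)² = 12.825 kg m².
Spherical shell: I_cm = (2/3)MR² = (2/3)(1.7)(0.057)² = 0.0036822 kg m²; centre at d = 0.75 + 0.75 + 0.057 = 1.557 m, so I = I_cm + Md² gives I = 0.0036822 + (1.7)(1.557)² = 4.1249 kg m².
Point mass: I_cm = 0; centre at d = 0.75 + 0.75 + 0.057 + 0.057 = 1.614 m, so I = I_cm + Md² gives I = 0 + (4.4)(1.614)² = 11.462 kg m².
Total I = 0.465 + 12.825 + 4.1249 + 11.462 = 28.877 kg m².

28.9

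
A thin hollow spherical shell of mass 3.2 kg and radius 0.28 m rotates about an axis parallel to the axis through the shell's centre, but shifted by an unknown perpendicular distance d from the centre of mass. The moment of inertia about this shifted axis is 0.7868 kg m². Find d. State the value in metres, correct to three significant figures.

0.440

About the centre-of-mass axis, I_cm = (2/3)MR² = (2/3)(3.2)(0.28)² = 0.16725 kg m².
Parallel axis theorem: I = I_cm + Md², so Md² = 0.7868 − 0.16725 = 0.61955 kg m².
d = √(0.61955 / 3.2) = 0.44001 m.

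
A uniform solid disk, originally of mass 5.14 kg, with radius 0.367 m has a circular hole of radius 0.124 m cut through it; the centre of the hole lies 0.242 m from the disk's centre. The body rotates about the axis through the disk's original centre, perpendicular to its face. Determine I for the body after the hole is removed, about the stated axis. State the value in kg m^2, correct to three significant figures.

Unpierced body about its centre: I₀ = (1/2)MR² = (1/2)(5.14)(0.367)² = 0.34615 kg m^2.
The removed disk has mass m = M·(r/R)² = (5.14)(0.124/0.367)² = 0.58678 kg (same uniform areal density).
Its moment of inertia about the rotation axis (parallel-axis theorem): I_hole = (1/2)mr² + md² = (1/2)(0.58678)(0.124)² + (0.58678)(0.242)² = 0.038875 kg m^2.
Treating the hole as negative mass, I = I₀ − I_hole = 0.34615 − 0.038875 = 0.30728 kg m^2.

0.307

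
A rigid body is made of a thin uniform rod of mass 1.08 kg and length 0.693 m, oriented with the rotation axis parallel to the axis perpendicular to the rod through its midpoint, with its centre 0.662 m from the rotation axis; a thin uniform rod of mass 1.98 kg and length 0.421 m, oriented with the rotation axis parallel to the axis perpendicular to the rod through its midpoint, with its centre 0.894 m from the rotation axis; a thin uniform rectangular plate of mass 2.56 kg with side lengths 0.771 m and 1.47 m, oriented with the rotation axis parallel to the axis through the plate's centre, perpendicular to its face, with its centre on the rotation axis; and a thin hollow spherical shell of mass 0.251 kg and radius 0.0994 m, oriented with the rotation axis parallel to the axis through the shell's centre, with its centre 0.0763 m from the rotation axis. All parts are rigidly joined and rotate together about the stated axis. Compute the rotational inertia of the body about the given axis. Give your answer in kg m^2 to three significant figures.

Thin rod: I_cm = (1/12)ML² = (1/12)(1.08)(0.693)² = 0.043222 kg m^2; centre at d = 0.662 m, so I = I_cm + Md² gives I = 0.043222 + (1.08)(0.662)² = 0.51653 kg m^2.
Thin rod: I_cm = (1/12)ML² = (1/12)(1.98)(0.421)² = 0.029245 kg m^2; centre at d = 0.894 m, so I = I_cm + Md² gives I = 0.029245 + (1.98)(0.894)² = 1.6117 kg m^2.
Rectangular plate: I_cm = (1/12)M(a²+b²) = (1/12)(2.56)[(0.771)² + (1.47)²] = 0.58781 kg m^2; axis through the centre, so I = 0.58781 kg m^2.
Spherical shell: I_cm = (2/3)MR² = (2/3)(0.251)(0.0994)² = 0.0016533 kg m^2; centre at d = 0.0763 m, so I = I_cm + Md² gives I = 0.0016533 + (0.251)(0.0763)² = 0.0031146 kg m^2.
Total I = 0.51653 + 1.6117 + 0.58781 + 0.0031146 = 2.7192 kg m^2.

2.72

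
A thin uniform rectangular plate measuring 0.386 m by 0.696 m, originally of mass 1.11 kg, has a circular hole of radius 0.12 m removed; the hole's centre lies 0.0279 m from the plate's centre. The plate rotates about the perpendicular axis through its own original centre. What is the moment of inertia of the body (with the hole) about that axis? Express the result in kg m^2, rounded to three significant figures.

0.0571

Unpierced body about its centre: I₀ = (1/12)M(a²+b²) = (1/12)(1.11)[(0.386)² + (0.696)²] = 0.058591 kg m^2.
The removed disk has mass m = M·πr²/(ab) = (1.11)·π(0.12)²/(0.386·0.696) = 0.18691 kg (same uniform areal density).
Its moment of inertia about the rotation axis (parallel-axis theorem): I_hole = (1/2)mr² + md² = (1/2)(0.18691)(0.12)² + (0.18691)(0.0279)² = 0.0014913 kg m^2.
Treating the hole as negative mass, I = I₀ − I_hole = 0.058591 − 0.0014913 = 0.057099 kg m^2.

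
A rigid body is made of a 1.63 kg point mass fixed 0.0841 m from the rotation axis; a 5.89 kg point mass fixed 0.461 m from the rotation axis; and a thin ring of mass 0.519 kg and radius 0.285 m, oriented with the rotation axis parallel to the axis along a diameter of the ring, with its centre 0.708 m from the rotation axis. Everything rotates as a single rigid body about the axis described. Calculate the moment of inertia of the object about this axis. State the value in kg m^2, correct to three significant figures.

Point mass: I_cm = 0; centre at d = 0.0841 m, so I = I_cm + Md² gives I = 0 + (1.63)(0.0841)² = 0.011529 kg m^2.
Point mass: I_cm = 0; centre at d = 0.461 m, so I = I_cm + Md² gives I = 0 + (5.89)(0.461)² = 1.2517 kg m^2.
Thin ring: I_cm = (1/2)MR² = (1/2)(0.519)(0.285)² = 0.021078 kg m^2; centre at d = 0.708 m, so I = I_cm + Md² gives I = 0.021078 + (0.519)(0.708)² = 0.28123 kg m^2.
Total I = 0.011529 + 1.2517 + 0.28123 = 1.5445 kg m^2.

1.54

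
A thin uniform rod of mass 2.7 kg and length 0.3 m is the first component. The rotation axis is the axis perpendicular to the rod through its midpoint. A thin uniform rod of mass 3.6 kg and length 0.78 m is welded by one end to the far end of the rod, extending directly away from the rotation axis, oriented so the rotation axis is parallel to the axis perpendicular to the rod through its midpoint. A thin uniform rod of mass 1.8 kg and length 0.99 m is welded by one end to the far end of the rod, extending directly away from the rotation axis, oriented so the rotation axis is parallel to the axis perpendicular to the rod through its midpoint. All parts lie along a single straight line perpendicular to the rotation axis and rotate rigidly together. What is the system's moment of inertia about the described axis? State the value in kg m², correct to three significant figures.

Thin rod: I_cm = (1/12)ML² = (1/12)(2.7)(0.3)² = 0.02025 kg m²; axis through the centre, so I = 0.02025 kg m².
Thin rod: I_cm = (1/12)ML² = (1/12)(3.6)(0.78)² = 0.18252 kg m²; centre at d = 0.15 + 0.39 = 0.54 m, so the parallel axis theorem gives I = 0.18252 + (3.6)(0.54)² = 1.2323 kg m².
Thin rod: I_cm = (1/12)ML² = (1/12)(1.8)(0.99)² = 0.14701 kg m²; centre at d = 0.15 + 0.39 + 0.39 + 0.495 = 1.425 m, so the parallel axis theorem gives I = 0.14701 + (1.8)(1.425)² = 3.8021 kg m².
Total I = 0.02025 + 1.2323 + 3.8021 = 5.0547 kg m².

5.05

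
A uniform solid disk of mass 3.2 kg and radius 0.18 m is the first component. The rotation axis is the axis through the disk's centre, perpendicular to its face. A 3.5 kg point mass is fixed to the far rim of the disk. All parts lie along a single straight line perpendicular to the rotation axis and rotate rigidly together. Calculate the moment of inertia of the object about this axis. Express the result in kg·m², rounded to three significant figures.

0.165

Solid disk: I_cm = (1/2)MR² = (1/2)(3.2)(0.18)² = 0.05184 kg·m²; axis through the centre, so I = 0.05184 kg·m².
Point mass: I_cm = 0; centre at d = 0.18 m, so I = I_cm + Md² gives I = 0 + (3.5)(0.18)² = 0.1134 kg·m².
Total I = 0.05184 + 0.1134 = 0.16524 kg·m².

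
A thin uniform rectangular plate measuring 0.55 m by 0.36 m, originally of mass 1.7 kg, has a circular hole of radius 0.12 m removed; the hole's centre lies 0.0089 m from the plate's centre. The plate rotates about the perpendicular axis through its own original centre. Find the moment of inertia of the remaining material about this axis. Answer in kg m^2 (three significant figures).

0.0584

Unpierced body about its centre: I₀ = (1/12)M(a²+b²) = (1/12)(1.7)[(0.55)² + (0.36)²] = 0.061214 kg m^2.
The removed disk has mass m = M·πr²/(ab) = (1.7)·π(0.12)²/(0.55·0.36) = 0.38842 kg (same uniform areal density).
Its moment of inertia about the rotation axis (parallel-axis theorem): I_hole = (1/2)mr² + md² = (1/2)(0.38842)(0.12)² + (0.38842)(0.0089)² = 0.0028274 kg m^2.
Treating the hole as negative mass, I = I₀ − I_hole = 0.061214 − 0.0028274 = 0.058387 kg m^2.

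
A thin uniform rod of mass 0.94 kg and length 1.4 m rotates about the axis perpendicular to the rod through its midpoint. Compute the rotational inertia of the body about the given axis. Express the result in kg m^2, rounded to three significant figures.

I_cm = (1/12)ML² = (1/12)(0.94)(1.4)² = 0.15353 kg m^2; axis through the centre, so I = 0.15353 kg m^2.

0.154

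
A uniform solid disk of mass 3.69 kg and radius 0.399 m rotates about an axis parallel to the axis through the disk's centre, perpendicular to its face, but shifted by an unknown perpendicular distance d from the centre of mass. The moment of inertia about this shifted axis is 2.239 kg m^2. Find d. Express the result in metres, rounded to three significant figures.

About the centre-of-mass axis, I_cm = (1/2)MR² = (1/2)(3.69)(0.399)² = 0.29373 kg m^2.
Parallel axis theorem: I = I_cm + Md², so Md² = 2.239 − 0.29373 = 1.9453 kg m^2.
d = √(1.9453 / 3.69) = 0.72607 m.

0.726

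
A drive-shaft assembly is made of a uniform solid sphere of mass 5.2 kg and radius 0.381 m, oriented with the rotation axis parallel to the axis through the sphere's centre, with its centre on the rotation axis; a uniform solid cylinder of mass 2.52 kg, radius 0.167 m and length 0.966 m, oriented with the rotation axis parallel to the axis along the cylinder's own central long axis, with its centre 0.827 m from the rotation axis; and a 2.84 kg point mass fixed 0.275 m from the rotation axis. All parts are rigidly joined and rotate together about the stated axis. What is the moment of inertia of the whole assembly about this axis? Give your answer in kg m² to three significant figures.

Solid sphere: I_cm = (2/5)MR² = (2/5)(5.2)(0.381)² = 0.30193 kg m²; axis through the centre, so I = 0.30193 kg m².
Solid cylinder: I_cm = (1/2)MR² = (1/2)(2.52)(0.167)² = 0.03514 kg m²; centre at d = 0.827 m, so the parallel axis theorem gives I = 0.03514 + (2.52)(0.827)² = 1.7586 kg m².
Point mass: I_cm = 0; centre at d = 0.275 m, so the parallel axis theorem gives I = 0 + (2.84)(0.275)² = 0.21478 kg m².
Total I = 0.30193 + 1.7586 + 0.21478 = 2.2754 kg m².

2.28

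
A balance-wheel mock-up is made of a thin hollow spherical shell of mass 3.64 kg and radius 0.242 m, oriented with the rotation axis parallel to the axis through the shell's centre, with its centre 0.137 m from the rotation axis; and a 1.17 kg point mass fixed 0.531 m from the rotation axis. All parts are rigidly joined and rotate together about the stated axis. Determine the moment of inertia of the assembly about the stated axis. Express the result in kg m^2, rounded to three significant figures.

Spherical shell: I_cm = (2/3)MR² = (2/3)(3.64)(0.242)² = 0.14212 kg m^2; centre at d = 0.137 m, so I = I_cm + Md² gives I = 0.14212 + (3.64)(0.137)² = 0.21043 kg m^2.
Point mass: I_cm = 0; centre at d = 0.531 m, so I = I_cm + Md² gives I = 0 + (1.17)(0.531)² = 0.32989 kg m^2.
Total I = 0.21043 + 0.32989 = 0.54033 kg m^2.

0.540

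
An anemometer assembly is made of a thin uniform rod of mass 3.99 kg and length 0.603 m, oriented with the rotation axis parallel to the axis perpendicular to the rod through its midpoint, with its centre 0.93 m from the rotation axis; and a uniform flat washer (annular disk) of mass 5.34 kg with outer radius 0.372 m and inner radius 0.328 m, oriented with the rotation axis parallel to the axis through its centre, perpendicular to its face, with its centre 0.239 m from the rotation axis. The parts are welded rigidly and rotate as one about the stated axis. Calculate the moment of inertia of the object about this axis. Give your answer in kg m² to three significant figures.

4.53

Thin rod: I_cm = (1/12)ML² = (1/12)(3.99)(0.603)² = 0.1209 kg m²; centre at d = 0.93 m, so I = I_cm + Md² gives I = 0.1209 + (3.99)(0.93)² = 3.5719 kg m².
Annular disk: I_cm = (1/2)M(R²+r²) = (1/2)(5.34)[(0.372)² + (0.328)²] = 0.65673 kg m²; centre at d = 0.239 m, so I = I_cm + Md² gives I = 0.65673 + (5.34)(0.239)² = 0.96176 kg m².
Total I = 3.5719 + 0.96176 = 4.5336 kg m².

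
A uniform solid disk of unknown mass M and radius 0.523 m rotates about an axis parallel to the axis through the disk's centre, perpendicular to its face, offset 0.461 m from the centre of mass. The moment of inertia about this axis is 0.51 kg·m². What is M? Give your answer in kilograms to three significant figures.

I = I_cm + Md² = (1/2)MR² + Md² = M·[0.5·(0.523)² + (0.461)²] = M·0.34929.
So M = 0.51 / 0.34929 = 1.4601 kg.

1.46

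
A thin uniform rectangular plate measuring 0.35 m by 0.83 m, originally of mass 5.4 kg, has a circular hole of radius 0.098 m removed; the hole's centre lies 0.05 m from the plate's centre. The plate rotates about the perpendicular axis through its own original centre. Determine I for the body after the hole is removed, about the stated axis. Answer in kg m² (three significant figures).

Unpierced body about its centre: I₀ = (1/12)M(a²+b²) = (1/12)(5.4)[(0.35)² + (0.83)²] = 0.36513 kg m².
The removed disk has mass m = M·πr²/(ab) = (5.4)·π(0.098)²/(0.35·0.83) = 0.56085 kg (same uniform areal density).
Its moment of inertia about the rotation axis (parallel-axis theorem): I_hole = (1/2)mr² + md² = (1/2)(0.56085)(0.098)² + (0.56085)(0.05)² = 0.0040954 kg m².
Treating the hole as negative mass, I = I₀ − I_hole = 0.36513 − 0.0040954 = 0.36103 kg m².

0.361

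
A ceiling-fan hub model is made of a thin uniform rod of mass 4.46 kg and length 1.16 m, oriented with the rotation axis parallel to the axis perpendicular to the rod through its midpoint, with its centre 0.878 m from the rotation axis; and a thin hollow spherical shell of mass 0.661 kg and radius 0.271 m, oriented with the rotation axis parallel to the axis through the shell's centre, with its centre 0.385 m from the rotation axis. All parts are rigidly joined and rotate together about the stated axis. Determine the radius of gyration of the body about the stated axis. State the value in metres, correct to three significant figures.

0.891

Thin rod: I_cm = (1/12)ML² = (1/12)(4.46)(1.16)² = 0.50011 kg m^2; centre at d = 0.878 m, so the parallel axis theorem gives I = 0.50011 + (4.46)(0.878)² = 3.9383 kg m^2.
Spherical shell: I_cm = (2/3)MR² = (2/3)(0.661)(0.271)² = 0.032363 kg m^2; centre at d = 0.385 m, so the parallel axis theorem gives I = 0.032363 + (0.661)(0.385)² = 0.13034 kg m^2.
Total I = 4.0686 kg m^2; total mass M = 5.121 kg.
k = √(I/M) = √(4.0686/5.121) = 0.89134 m.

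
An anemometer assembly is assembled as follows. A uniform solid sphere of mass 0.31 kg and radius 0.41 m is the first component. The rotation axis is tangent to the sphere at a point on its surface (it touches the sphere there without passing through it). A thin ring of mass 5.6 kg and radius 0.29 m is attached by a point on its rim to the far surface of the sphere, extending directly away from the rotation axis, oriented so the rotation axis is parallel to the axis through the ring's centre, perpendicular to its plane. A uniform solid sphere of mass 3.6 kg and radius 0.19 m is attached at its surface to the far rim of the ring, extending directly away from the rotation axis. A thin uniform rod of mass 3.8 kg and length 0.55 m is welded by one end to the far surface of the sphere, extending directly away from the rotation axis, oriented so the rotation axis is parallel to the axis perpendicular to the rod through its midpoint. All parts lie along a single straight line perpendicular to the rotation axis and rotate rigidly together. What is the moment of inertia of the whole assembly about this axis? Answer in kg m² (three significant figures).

Solid sphere: I_cm = (2/5)MR² = (2/5)(0.31)(0.41)² = 0.020844 kg m²; centre at d = 0.41 m, so I = I_cm + Md² gives I = 0.020844 + (0.31)(0.41)² = 0.072955 kg m².
Thin ring: I_cm = MR² = (5.6)(0.29)² = 0.47096 kg m²; centre at d = 0.41 + 0.41 + 0.29 = 1.11 m, so I = I_cm + Md² gives I = 0.47096 + (5.6)(1.11)² = 7.3707 kg m².
Solid sphere: I_cm = (2/5)MR² = (2/5)(3.6)(0.19)² = 0.051984 kg m²; centre at d = 0.41 + 0.41 + 0.29 + 0.29 + 0.19 = 1.59 m, so I = I_cm + Md² gives I = 0.051984 + (3.6)(1.59)² = 9.1531 kg m².
Thin rod: I_cm = (1/12)ML² = (1/12)(3.8)(0.55)² = 0.095792 kg m²; centre at d = 0.41 + 0.41 + 0.29 + 0.29 + 0.19 + 0.19 + 0.275 = 2.055 m, so I = I_cm + Md² gives I = 0.095792 + (3.8)(2.055)² = 16.143 kg m².
Total I = 0.072955 + 7.3707 + 9.1531 + 16.143 = 32.74 kg m².

32.7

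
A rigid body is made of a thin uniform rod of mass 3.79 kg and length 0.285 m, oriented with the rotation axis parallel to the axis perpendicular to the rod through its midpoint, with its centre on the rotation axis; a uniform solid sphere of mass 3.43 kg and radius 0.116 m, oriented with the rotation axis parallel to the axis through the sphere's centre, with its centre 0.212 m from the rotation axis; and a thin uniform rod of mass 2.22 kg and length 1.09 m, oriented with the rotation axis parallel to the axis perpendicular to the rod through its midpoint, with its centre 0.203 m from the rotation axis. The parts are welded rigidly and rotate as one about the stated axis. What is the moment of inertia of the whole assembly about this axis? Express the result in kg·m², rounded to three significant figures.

0.510

Thin rod: I_cm = (1/12)ML² = (1/12)(3.79)(0.285)² = 0.025654 kg·m²; axis through the centre, so I = 0.025654 kg·m².
Solid sphere: I_cm = (2/5)MR² = (2/5)(3.43)(0.116)² = 0.018462 kg·m²; centre at d = 0.212 m, so I = I_cm + Md² gives I = 0.018462 + (3.43)(0.212)² = 0.17262 kg·m².
Thin rod: I_cm = (1/12)ML² = (1/12)(2.22)(1.09)² = 0.2198 kg·m²; centre at d = 0.203 m, so I = I_cm + Md² gives I = 0.2198 + (2.22)(0.203)² = 0.31128 kg·m².
Total I = 0.025654 + 0.17262 + 0.31128 = 0.50956 kg·m².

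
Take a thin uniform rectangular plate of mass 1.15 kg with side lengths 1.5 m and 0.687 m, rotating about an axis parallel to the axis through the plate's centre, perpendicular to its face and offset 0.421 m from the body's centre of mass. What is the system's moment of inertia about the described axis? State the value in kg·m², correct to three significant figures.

I_cm = (1/12)M(a²+b²) = (1/12)(1.15)[(1.5)² + (0.687)²] = 0.26086 kg·m²; centre at d = 0.421 m, so the parallel axis theorem gives I = 0.26086 + (1.15)(0.421)² = 0.46468 kg·m².

0.465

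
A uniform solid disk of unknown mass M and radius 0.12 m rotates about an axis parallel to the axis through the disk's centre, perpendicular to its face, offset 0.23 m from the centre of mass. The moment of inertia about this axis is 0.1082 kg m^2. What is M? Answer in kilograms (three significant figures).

1.80

I = I_cm + Md² = (1/2)MR² + Md² = M·[0.5·(0.12)² + (0.23)²] = M·0.0601.
So M = 0.1082 / 0.0601 = 1.8003 kg.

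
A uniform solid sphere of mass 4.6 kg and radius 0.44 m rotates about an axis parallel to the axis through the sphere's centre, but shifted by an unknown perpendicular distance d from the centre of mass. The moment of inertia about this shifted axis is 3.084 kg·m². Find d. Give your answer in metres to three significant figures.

About the centre-of-mass axis, I_cm = (2/5)MR² = (2/5)(4.6)(0.44)² = 0.35622 kg·m².
Parallel axis theorem: I = I_cm + Md², so Md² = 3.084 − 0.35622 = 2.7278 kg·m².
d = √(2.7278 / 4.6) = 0.77006 m.

0.770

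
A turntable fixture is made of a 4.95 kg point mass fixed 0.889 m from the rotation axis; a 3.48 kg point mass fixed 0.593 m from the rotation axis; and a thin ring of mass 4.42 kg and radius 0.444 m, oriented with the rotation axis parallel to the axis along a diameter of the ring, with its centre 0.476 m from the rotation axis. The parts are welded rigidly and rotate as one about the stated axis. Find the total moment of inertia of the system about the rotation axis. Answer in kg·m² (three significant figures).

6.57

Point mass: I_cm = 0; centre at d = 0.889 m, so I = I_cm + Md² gives I = 0 + (4.95)(0.889)² = 3.9121 kg·m².
Point mass: I_cm = 0; centre at d = 0.593 m, so I = I_cm + Md² gives I = 0 + (3.48)(0.593)² = 1.2237 kg·m².
Thin ring: I_cm = (1/2)MR² = (1/2)(4.42)(0.444)² = 0.43567 kg·m²; centre at d = 0.476 m, so I = I_cm + Md² gives I = 0.43567 + (4.42)(0.476)² = 1.4371 kg·m².
Total I = 3.9121 + 1.2237 + 1.4371 = 6.573 kg·m².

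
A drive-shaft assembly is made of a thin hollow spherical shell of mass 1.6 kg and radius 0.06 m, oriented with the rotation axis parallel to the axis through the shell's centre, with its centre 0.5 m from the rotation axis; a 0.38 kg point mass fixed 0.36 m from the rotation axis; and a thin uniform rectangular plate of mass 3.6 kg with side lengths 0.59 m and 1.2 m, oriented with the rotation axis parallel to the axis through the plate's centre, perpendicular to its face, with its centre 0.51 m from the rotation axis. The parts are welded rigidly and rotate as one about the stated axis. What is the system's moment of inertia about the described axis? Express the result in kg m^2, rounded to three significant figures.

Spherical shell: I_cm = (2/3)MR² = (2/3)(1.6)(0.06)² = 0.00384 kg m^2; centre at d = 0.5 m, so the parallel axis theorem gives I = 0.00384 + (1.6)(0.5)² = 0.40384 kg m^2.
Point mass: I_cm = 0; centre at d = 0.36 m, so the parallel axis theorem gives I = 0 + (0.38)(0.36)² = 0.049248 kg m^2.
Rectangular plate: I_cm = (1/12)M(a²+b²) = (1/12)(3.6)[(0.59)² + (1.2)²] = 0.53643 kg m^2; centre at d = 0.51 m, so the parallel axis theorem gives I = 0.53643 + (3.6)(0.51)² = 1.4728 kg m^2.
Total I = 0.40384 + 0.049248 + 1.4728 = 1.9259 kg m^2.

1.93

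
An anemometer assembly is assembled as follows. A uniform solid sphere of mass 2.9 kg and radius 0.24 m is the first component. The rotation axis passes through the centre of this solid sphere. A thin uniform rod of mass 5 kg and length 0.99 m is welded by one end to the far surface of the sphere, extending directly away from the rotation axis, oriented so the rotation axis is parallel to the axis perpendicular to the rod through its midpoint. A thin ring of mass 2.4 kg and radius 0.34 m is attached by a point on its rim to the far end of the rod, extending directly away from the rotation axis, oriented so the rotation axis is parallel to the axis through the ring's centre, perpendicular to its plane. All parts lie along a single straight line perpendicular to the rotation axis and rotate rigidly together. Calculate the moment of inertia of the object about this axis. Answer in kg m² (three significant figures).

9.37

Solid sphere: I_cm = (2/5)MR² = (2/5)(2.9)(0.24)² = 0.066816 kg m²; axis through the centre, so I = 0.066816 kg m².
Thin rod: I_cm = (1/12)ML² = (1/12)(5)(0.99)² = 0.40837 kg m²; centre at d = 0.24 + 0.495 = 0.735 m, so I = I_cm + Md² gives I = 0.40837 + (5)(0.735)² = 3.1095 kg m².
Thin ring: I_cm = MR² = (2.4)(0.34)² = 0.27744 kg m²; centre at d = 0.24 + 0.495 + 0.495 + 0.34 = 1.57 m, so I = I_cm + Md² gives I = 0.27744 + (2.4)(1.57)² = 6.1932 kg m².
Total I = 0.066816 + 3.1095 + 6.1932 = 9.3695 kg m².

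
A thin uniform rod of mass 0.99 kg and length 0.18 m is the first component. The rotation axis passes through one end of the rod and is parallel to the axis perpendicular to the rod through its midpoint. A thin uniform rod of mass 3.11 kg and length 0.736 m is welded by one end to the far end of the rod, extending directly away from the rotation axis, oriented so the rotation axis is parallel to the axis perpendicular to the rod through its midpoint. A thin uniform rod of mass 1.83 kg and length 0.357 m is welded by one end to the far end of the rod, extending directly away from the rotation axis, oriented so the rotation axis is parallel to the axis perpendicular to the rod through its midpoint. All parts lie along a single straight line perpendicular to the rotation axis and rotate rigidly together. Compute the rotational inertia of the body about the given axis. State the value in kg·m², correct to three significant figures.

3.30

Thin rod: I_cm = (1/12)ML² = (1/12)(0.99)(0.18)² = 0.002673 kg·m²; centre at d = 0.09 m, so I = I_cm + Md² gives I = 0.002673 + (0.99)(0.09)² = 0.010692 kg·m².
Thin rod: I_cm = (1/12)ML² = (1/12)(3.11)(0.736)² = 0.14039 kg·m²; centre at d = 0.09 + 0.09 + 0.368 = 0.548 m, so I = I_cm + Md² gives I = 0.14039 + (3.11)(0.548)² = 1.0743 kg·m².
Thin rod: I_cm = (1/12)ML² = (1/12)(1.83)(0.357)² = 0.019436 kg·m²; centre at d = 0.09 + 0.09 + 0.368 + 0.368 + 0.1785 = 1.0945 m, so I = I_cm + Md² gives I = 0.019436 + (1.83)(1.0945)² = 2.2116 kg·m².
Total I = 0.010692 + 1.0743 + 2.2116 = 3.2967 kg·m².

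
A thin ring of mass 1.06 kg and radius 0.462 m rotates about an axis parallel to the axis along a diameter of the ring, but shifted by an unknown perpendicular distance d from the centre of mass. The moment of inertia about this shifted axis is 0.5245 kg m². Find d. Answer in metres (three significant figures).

0.623

About the centre-of-mass axis, I_cm = (1/2)MR² = (1/2)(1.06)(0.462)² = 0.11313 kg m².
Parallel axis theorem: I = I_cm + Md², so Md² = 0.5245 − 0.11313 = 0.41137 kg m².
d = √(0.41137 / 1.06) = 0.62297 m.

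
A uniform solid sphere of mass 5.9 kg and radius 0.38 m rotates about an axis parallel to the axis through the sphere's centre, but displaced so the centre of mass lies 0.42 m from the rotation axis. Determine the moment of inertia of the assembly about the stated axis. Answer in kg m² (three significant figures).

1.38

I_cm = (2/5)MR² = (2/5)(5.9)(0.38)² = 0.34078 kg m²; centre at d = 0.42 m, so the parallel axis theorem gives I = 0.34078 + (5.9)(0.42)² = 1.3815 kg m².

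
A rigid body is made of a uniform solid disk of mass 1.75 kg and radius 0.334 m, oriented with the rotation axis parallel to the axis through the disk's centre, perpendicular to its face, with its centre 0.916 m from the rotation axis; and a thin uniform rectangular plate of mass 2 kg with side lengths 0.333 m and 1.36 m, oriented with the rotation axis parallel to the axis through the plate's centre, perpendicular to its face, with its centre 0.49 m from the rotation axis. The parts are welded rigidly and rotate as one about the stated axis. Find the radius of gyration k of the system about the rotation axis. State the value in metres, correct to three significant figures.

Solid disk: I_cm = (1/2)MR² = (1/2)(1.75)(0.334)² = 0.097612 kg m^2; centre at d = 0.916 m, so the parallel axis theorem gives I = 0.097612 + (1.75)(0.916)² = 1.566 kg m^2.
Rectangular plate: I_cm = (1/12)M(a²+b²) = (1/12)(2)[(0.333)² + (1.36)²] = 0.32675 kg m^2; centre at d = 0.49 m, so the parallel axis theorem gives I = 0.32675 + (2)(0.49)² = 0.80695 kg m^2.
Total I = 2.3729 kg m^2; total mass M = 3.75 kg.
k = √(I/M) = √(2.3729/3.75) = 0.79547 m.

0.795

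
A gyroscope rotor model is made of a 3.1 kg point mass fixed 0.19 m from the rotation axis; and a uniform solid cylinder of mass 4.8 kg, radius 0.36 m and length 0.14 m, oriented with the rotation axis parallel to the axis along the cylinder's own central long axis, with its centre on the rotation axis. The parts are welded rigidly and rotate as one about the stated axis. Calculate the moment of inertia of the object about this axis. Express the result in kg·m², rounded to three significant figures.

Point mass: I_cm = 0; centre at d = 0.19 m, so I = I_cm + Md² gives I = 0 + (3.1)(0.19)² = 0.11191 kg·m².
Solid cylinder: I_cm = (1/2)MR² = (1/2)(4.8)(0.36)² = 0.31104 kg·m²; axis through the centre, so I = 0.31104 kg·m².
Total I = 0.11191 + 0.31104 = 0.42295 kg·m².

0.423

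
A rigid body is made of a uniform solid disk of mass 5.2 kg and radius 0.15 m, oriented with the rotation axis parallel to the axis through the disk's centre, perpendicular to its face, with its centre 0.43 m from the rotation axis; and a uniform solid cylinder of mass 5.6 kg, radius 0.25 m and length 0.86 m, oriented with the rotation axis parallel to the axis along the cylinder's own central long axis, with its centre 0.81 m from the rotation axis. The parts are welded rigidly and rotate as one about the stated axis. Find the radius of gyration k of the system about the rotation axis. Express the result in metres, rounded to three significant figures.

Solid disk: I_cm = (1/2)MR² = (1/2)(5.2)(0.15)² = 0.0585 kg m²; centre at d = 0.43 m, so I = I_cm + Md² gives I = 0.0585 + (5.2)(0.43)² = 1.02 kg m².
Solid cylinder: I_cm = (1/2)MR² = (1/2)(5.6)(0.25)² = 0.175 kg m²; centre at d = 0.81 m, so I = I_cm + Md² gives I = 0.175 + (5.6)(0.81)² = 3.8492 kg m².
Total I = 4.8691 kg m²; total mass M = 10.8 kg.
k = √(I/M) = √(4.8691/10.8) = 0.67145 m.

0.671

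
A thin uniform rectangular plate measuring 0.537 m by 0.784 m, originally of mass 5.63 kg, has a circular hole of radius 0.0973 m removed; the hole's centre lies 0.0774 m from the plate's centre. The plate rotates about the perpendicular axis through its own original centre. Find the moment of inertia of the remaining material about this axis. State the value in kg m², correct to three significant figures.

Unpierced body about its centre: I₀ = (1/12)M(a²+b²) = (1/12)(5.63)[(0.537)² + (0.784)²] = 0.42367 kg m².
The removed disk has mass m = M·πr²/(ab) = (5.63)·π(0.0973)²/(0.537·0.784) = 0.39773 kg (same uniform areal density).
Its moment of inertia about the rotation axis (parallel-axis theorem): I_hole = (1/2)mr² + md² = (1/2)(0.39773)(0.0973)² + (0.39773)(0.0774)² = 0.0042655 kg m².
Treating the hole as negative mass, I = I₀ − I_hole = 0.42367 − 0.0042655 = 0.4194 kg m².

0.419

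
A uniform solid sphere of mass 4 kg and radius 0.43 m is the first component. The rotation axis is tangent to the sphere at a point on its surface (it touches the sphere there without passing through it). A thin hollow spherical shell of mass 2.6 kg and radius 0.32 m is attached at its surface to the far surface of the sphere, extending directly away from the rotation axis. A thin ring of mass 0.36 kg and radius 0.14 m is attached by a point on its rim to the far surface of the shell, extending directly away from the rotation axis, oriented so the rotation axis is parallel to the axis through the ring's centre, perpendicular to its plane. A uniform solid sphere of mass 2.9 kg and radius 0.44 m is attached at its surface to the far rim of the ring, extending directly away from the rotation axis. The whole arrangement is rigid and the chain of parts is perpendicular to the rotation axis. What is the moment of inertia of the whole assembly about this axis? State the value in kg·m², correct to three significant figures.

Solid sphere: I_cm = (2/5)MR² = (2/5)(4)(0.43)² = 0.29584 kg·m²; centre at d = 0.43 m, so the parallel axis theorem gives I = 0.29584 + (4)(0.43)² = 1.0354 kg·m².
Spherical shell: I_cm = (2/3)MR² = (2/3)(2.6)(0.32)² = 0.17749 kg·m²; centre at d = 0.43 + 0.43 + 0.32 = 1.18 m, so the parallel axis theorem gives I = 0.17749 + (2.6)(1.18)² = 3.7977 kg·m².
Thin ring: I_cm = MR² = (0.36)(0.14)² = 0.007056 kg·m²; centre at d = 0.43 + 0.43 + 0.32 + 0.32 + 0.14 = 1.64 m, so the parallel axis theorem gives I = 0.007056 + (0.36)(1.64)² = 0.97531 kg·m².
Solid sphere: I_cm = (2/5)MR² = (2/5)(2.9)(0.44)² = 0.22458 kg·m²; centre at d = 0.43 + 0.43 + 0.32 + 0.32 + 0.14 + 0.14 + 0.44 = 2.22 m, so the parallel axis theorem gives I = 0.22458 + (2.9)(2.22)² = 14.517 kg·m².
Total I = 1.0354 + 3.7977 + 0.97531 + 14.517 = 20.325 kg·m².

20.3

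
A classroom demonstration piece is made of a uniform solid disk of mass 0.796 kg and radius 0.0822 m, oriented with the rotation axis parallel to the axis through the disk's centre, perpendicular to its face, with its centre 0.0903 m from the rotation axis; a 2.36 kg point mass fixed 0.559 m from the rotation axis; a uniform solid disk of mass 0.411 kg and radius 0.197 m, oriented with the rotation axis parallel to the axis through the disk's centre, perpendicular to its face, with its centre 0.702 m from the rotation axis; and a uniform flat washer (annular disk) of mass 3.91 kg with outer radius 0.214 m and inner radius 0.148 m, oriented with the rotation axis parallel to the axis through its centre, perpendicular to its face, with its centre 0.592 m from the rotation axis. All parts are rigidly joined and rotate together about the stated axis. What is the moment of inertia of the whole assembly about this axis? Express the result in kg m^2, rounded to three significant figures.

2.46

Solid disk: I_cm = (1/2)MR² = (1/2)(0.796)(0.0822)² = 0.0026892 kg m^2; centre at d = 0.0903 m, so I = I_cm + Md² gives I = 0.0026892 + (0.796)(0.0903)² = 0.0091799 kg m^2.
Point mass: I_cm = 0; centre at d = 0.559 m, so I = I_cm + Md² gives I = 0 + (2.36)(0.559)² = 0.73746 kg m^2.
Solid disk: I_cm = (1/2)MR² = (1/2)(0.411)(0.197)² = 0.0079752 kg m^2; centre at d = 0.702 m, so I = I_cm + Md² gives I = 0.0079752 + (0.411)(0.702)² = 0.21052 kg m^2.
Annular disk: I_cm = (1/2)M(R²+r²) = (1/2)(3.91)[(0.214)² + (0.148)²] = 0.13235 kg m^2; centre at d = 0.592 m, so I = I_cm + Md² gives I = 0.13235 + (3.91)(0.592)² = 1.5027 kg m^2.
Total I = 0.0091799 + 0.73746 + 0.21052 + 1.5027 = 2.4598 kg m^2.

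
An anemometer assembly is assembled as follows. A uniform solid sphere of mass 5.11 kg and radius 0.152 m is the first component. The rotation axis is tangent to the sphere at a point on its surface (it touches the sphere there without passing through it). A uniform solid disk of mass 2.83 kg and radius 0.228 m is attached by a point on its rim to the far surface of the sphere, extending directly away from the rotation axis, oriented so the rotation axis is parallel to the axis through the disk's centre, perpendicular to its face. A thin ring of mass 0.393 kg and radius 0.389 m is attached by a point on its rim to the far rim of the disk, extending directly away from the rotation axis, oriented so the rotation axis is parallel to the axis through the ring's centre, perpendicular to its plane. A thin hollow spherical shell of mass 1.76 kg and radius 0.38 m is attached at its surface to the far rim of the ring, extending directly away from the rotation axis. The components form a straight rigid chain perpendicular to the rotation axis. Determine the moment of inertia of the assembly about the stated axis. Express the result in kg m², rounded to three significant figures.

8.26

Solid sphere: I_cm = (2/5)MR² = (2/5)(5.11)(0.152)² = 0.047225 kg m²; centre at d = 0.152 m, so I = I_cm + Md² gives I = 0.047225 + (5.11)(0.152)² = 0.16529 kg m².
Solid disk: I_cm = (1/2)MR² = (1/2)(2.83)(0.228)² = 0.073557 kg m²; centre at d = 0.152 + 0.152 + 0.228 = 0.532 m, so I = I_cm + Md² gives I = 0.073557 + (2.83)(0.532)² = 0.87452 kg m².
Thin ring: I_cm = MR² = (0.393)(0.389)² = 0.059469 kg m²; centre at d = 0.152 + 0.152 + 0.228 + 0.228 + 0.389 = 1.149 m, so I = I_cm + Md² gives I = 0.059469 + (0.393)(1.149)² = 0.57831 kg m².
Spherical shell: I_cm = (2/3)MR² = (2/3)(1.76)(0.38)² = 0.16943 kg m²; centre at d = 0.152 + 0.152 + 0.228 + 0.228 + 0.389 + 0.389 + 0.38 = 1.918 m, so I = I_cm + Md² gives I = 0.16943 + (1.76)(1.918)² = 6.644 kg m².
Total I = 0.16529 + 0.87452 + 0.57831 + 6.644 = 8.2621 kg m².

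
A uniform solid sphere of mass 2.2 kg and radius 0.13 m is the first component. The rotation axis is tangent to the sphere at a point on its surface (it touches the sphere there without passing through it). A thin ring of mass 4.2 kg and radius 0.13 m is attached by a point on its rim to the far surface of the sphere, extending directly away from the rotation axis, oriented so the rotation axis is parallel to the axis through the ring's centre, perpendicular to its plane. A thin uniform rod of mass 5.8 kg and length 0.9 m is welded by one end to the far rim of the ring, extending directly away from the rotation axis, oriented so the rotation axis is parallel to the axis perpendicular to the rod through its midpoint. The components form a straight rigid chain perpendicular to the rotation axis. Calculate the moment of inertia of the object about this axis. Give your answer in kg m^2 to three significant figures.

6.61

Solid sphere: I_cm = (2/5)MR² = (2/5)(2.2)(0.13)² = 0.014872 kg m^2; centre at d = 0.13 m, so I = I_cm + Md² gives I = 0.014872 + (2.2)(0.13)² = 0.052052 kg m^2.
Thin ring: I_cm = MR² = (4.2)(0.13)² = 0.07098 kg m^2; centre at d = 0.13 + 0.13 + 0.13 = 0.39 m, so I = I_cm + Md² gives I = 0.07098 + (4.2)(0.39)² = 0.7098 kg m^2.
Thin rod: I_cm = (1/12)ML² = (1/12)(5.8)(0.9)² = 0.3915 kg m^2; centre at d = 0.13 + 0.13 + 0.13 + 0.13 + 0.45 = 0.97 m, so I = I_cm + Md² gives I = 0.3915 + (5.8)(0.97)² = 5.8487 kg m^2.
Total I = 0.052052 + 0.7098 + 5.8487 = 6.6106 kg m^2.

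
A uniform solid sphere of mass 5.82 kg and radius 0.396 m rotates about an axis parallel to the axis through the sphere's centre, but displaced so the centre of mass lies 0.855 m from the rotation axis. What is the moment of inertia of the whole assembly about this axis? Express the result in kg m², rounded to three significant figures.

I_cm = (2/5)MR² = (2/5)(5.82)(0.396)² = 0.36507 kg m²; centre at d = 0.855 m, so I = I_cm + Md² gives I = 0.36507 + (5.82)(0.855)² = 4.6196 kg m².

4.62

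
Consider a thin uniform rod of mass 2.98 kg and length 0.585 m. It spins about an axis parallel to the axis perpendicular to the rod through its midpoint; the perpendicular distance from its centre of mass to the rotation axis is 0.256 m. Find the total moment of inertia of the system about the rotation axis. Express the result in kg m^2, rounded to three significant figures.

0.280

I_cm = (1/12)ML² = (1/12)(2.98)(0.585)² = 0.084986 kg m^2; centre at d = 0.256 m, so the parallel axis theorem gives I = 0.084986 + (2.98)(0.256)² = 0.28028 kg m^2.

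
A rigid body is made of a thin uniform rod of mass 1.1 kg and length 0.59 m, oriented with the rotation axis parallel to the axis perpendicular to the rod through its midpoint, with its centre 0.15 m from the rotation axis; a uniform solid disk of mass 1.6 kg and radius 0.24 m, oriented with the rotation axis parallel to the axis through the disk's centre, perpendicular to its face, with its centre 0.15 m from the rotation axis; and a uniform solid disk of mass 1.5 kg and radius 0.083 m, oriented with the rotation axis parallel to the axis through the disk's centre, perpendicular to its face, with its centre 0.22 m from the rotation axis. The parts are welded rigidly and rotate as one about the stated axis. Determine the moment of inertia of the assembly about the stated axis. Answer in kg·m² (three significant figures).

0.217

Thin rod: I_cm = (1/12)ML² = (1/12)(1.1)(0.59)² = 0.031909 kg·m²; centre at d = 0.15 m, so I = I_cm + Md² gives I = 0.031909 + (1.1)(0.15)² = 0.056659 kg·m².
Solid disk: I_cm = (1/2)MR² = (1/2)(1.6)(0.24)² = 0.04608 kg·m²; centre at d = 0.15 m, so I = I_cm + Md² gives I = 0.04608 + (1.6)(0.15)² = 0.08208 kg·m².
Solid disk: I_cm = (1/2)MR² = (1/2)(1.5)(0.083)² = 0.0051668 kg·m²; centre at d = 0.22 m, so I = I_cm + Md² gives I = 0.0051668 + (1.5)(0.22)² = 0.077767 kg·m².
Total I = 0.056659 + 0.08208 + 0.077767 = 0.21651 kg·m².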